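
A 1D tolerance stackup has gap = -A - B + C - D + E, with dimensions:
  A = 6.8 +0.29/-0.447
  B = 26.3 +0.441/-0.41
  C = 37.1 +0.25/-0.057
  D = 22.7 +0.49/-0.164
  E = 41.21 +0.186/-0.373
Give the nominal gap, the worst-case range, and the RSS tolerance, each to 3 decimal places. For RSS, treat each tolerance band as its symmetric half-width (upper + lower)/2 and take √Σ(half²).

nominal=22.510 wc=[20.859,23.967] rss=0.725

Stack each dimension's contribution:
  -A: nom -6.800 → Σnom=-6.800; wc +0.447/-0.290 → slack +0.447/-0.290; half-tol=0.368, Σhalf²=0.135792
  -B: nom -26.300 → Σnom=-33.100; wc +0.410/-0.441 → slack +0.857/-0.731; half-tol=0.425, Σhalf²=0.316843
  +C: nom +37.100 → Σnom=4.000; wc +0.250/-0.057 → slack +1.107/-0.788; half-tol=0.153, Σhalf²=0.340405
  -D: nom -22.700 → Σnom=-18.700; wc +0.164/-0.490 → slack +1.271/-1.278; half-tol=0.327, Σhalf²=0.447334
  +E: nom +41.210 → Σnom=22.510; wc +0.186/-0.373 → slack +1.457/-1.651; half-tol=0.279, Σhalf²=0.525454
Nominal = 22.510. Worst-case = [22.510 - 1.651, 22.510 + 1.457] = [20.859, 23.967]. RSS = √0.525454 = 0.725.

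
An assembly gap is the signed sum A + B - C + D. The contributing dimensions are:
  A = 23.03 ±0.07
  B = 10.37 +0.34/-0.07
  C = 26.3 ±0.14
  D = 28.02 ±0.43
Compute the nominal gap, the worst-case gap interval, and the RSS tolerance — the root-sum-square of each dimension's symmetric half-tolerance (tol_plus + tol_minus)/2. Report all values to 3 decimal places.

nominal=35.120 wc=[34.410,36.100] rss=0.501

Stack each dimension's contribution:
  +A: nom +23.030 → Σnom=23.030; wc +0.070/-0.070 → slack +0.070/-0.070; half-tol=0.070, Σhalf²=0.004900
  +B: nom +10.370 → Σnom=33.400; wc +0.340/-0.070 → slack +0.410/-0.140; half-tol=0.205, Σhalf²=0.046925
  -C: nom -26.300 → Σnom=7.100; wc +0.140/-0.140 → slack +0.550/-0.280; half-tol=0.140, Σhalf²=0.066525
  +D: nom +28.020 → Σnom=35.120; wc +0.430/-0.430 → slack +0.980/-0.710; half-tol=0.430, Σhalf²=0.251425
Nominal = 35.120. Worst-case = [35.120 - 0.710, 35.120 + 0.980] = [34.410, 36.100]. RSS = √0.251425 = 0.501.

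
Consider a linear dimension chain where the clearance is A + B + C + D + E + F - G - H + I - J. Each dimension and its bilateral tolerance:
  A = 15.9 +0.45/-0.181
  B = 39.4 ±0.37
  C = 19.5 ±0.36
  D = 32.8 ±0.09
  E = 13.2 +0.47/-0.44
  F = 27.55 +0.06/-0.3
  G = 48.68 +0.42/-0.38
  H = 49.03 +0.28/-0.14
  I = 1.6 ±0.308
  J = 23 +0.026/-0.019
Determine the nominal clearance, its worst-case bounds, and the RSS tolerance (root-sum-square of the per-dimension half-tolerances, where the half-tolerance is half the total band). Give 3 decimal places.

Stack each dimension's contribution:
  +A: nom +15.900 → Σnom=15.900; wc +0.450/-0.181 → slack +0.450/-0.181; half-tol=0.316, Σhalf²=0.099540
  +B: nom +39.400 → Σnom=55.300; wc +0.370/-0.370 → slack +0.820/-0.551; half-tol=0.370, Σhalf²=0.236440
  +C: nom +19.500 → Σnom=74.800; wc +0.360/-0.360 → slack +1.180/-0.911; half-tol=0.360, Σhalf²=0.366040
  +D: nom +32.800 → Σnom=107.600; wc +0.090/-0.090 → slack +1.270/-1.001; half-tol=0.090, Σhalf²=0.374140
  +E: nom +13.200 → Σnom=120.800; wc +0.470/-0.440 → slack +1.740/-1.441; half-tol=0.455, Σhalf²=0.581165
  +F: nom +27.550 → Σnom=148.350; wc +0.060/-0.300 → slack +1.800/-1.741; half-tol=0.180, Σhalf²=0.613565
  -G: nom -48.680 → Σnom=99.670; wc +0.380/-0.420 → slack +2.180/-2.161; half-tol=0.400, Σhalf²=0.773565
  -H: nom -49.030 → Σnom=50.640; wc +0.140/-0.280 → slack +2.320/-2.441; half-tol=0.210, Σhalf²=0.817665
  +I: nom +1.600 → Σnom=52.240; wc +0.308/-0.308 → slack +2.628/-2.749; half-tol=0.308, Σhalf²=0.912529
  -J: nom -23.000 → Σnom=29.240; wc +0.019/-0.026 → slack +2.647/-2.775; half-tol=0.022, Σhalf²=0.913035
Nominal = 29.240. Worst-case = [29.240 - 2.775, 29.240 + 2.647] = [26.465, 31.887]. RSS = √0.913035 = 0.956.

nominal=29.240 wc=[26.465,31.887] rss=0.956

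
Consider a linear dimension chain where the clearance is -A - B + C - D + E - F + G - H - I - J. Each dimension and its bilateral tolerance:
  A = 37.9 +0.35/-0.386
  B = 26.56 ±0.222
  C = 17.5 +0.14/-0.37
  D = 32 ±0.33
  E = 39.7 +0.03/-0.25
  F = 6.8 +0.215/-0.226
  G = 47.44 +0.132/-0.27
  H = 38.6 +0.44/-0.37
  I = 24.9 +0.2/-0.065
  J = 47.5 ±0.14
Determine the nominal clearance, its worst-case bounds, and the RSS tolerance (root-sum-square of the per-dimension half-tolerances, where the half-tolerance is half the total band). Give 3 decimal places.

Stack each dimension's contribution:
  -A: nom -37.900 → Σnom=-37.900; wc +0.386/-0.350 → slack +0.386/-0.350; half-tol=0.368, Σhalf²=0.135424
  -B: nom -26.560 → Σnom=-64.460; wc +0.222/-0.222 → slack +0.608/-0.572; half-tol=0.222, Σhalf²=0.184708
  +C: nom +17.500 → Σnom=-46.960; wc +0.140/-0.370 → slack +0.748/-0.942; half-tol=0.255, Σhalf²=0.249733
  -D: nom -32.000 → Σnom=-78.960; wc +0.330/-0.330 → slack +1.078/-1.272; half-tol=0.330, Σhalf²=0.358633
  +E: nom +39.700 → Σnom=-39.260; wc +0.030/-0.250 → slack +1.108/-1.522; half-tol=0.140, Σhalf²=0.378233
  -F: nom -6.800 → Σnom=-46.060; wc +0.226/-0.215 → slack +1.334/-1.737; half-tol=0.221, Σhalf²=0.426853
  +G: nom +47.440 → Σnom=1.380; wc +0.132/-0.270 → slack +1.466/-2.007; half-tol=0.201, Σhalf²=0.467254
  -H: nom -38.600 → Σnom=-37.220; wc +0.370/-0.440 → slack +1.836/-2.447; half-tol=0.405, Σhalf²=0.631279
  -I: nom -24.900 → Σnom=-62.120; wc +0.065/-0.200 → slack +1.901/-2.647; half-tol=0.133, Σhalf²=0.648836
  -J: nom -47.500 → Σnom=-109.620; wc +0.140/-0.140 → slack +2.041/-2.787; half-tol=0.140, Σhalf²=0.668435
Nominal = -109.620. Worst-case = [-109.620 - 2.787, -109.620 + 2.041] = [-112.407, -107.579]. RSS = √0.668435 = 0.818.

nominal=-109.620 wc=[-112.407,-107.579] rss=0.818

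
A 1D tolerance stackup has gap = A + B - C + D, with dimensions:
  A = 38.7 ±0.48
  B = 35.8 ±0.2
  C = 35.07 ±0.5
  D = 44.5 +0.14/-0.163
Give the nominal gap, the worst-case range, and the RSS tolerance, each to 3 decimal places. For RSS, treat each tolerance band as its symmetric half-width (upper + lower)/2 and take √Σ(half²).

Stack each dimension's contribution:
  +A: nom +38.700 → Σnom=38.700; wc +0.480/-0.480 → slack +0.480/-0.480; half-tol=0.480, Σhalf²=0.230400
  +B: nom +35.800 → Σnom=74.500; wc +0.200/-0.200 → slack +0.680/-0.680; half-tol=0.200, Σhalf²=0.270400
  -C: nom -35.070 → Σnom=39.430; wc +0.500/-0.500 → slack +1.180/-1.180; half-tol=0.500, Σhalf²=0.520400
  +D: nom +44.500 → Σnom=83.930; wc +0.140/-0.163 → slack +1.320/-1.343; half-tol=0.152, Σhalf²=0.543352
Nominal = 83.930. Worst-case = [83.930 - 1.343, 83.930 + 1.320] = [82.587, 85.250]. RSS = √0.543352 = 0.737.

nominal=83.930 wc=[82.587,85.250] rss=0.737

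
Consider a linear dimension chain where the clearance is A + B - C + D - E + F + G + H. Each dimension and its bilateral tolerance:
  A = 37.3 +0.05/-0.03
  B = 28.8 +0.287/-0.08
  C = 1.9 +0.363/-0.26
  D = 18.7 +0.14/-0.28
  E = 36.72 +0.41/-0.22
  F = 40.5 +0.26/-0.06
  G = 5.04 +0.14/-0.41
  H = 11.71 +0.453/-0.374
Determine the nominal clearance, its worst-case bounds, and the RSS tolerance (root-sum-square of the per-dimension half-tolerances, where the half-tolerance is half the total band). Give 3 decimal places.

nominal=103.430 wc=[101.423,105.240] rss=0.740

Stack each dimension's contribution:
  +A: nom +37.300 → Σnom=37.300; wc +0.050/-0.030 → slack +0.050/-0.030; half-tol=0.040, Σhalf²=0.001600
  +B: nom +28.800 → Σnom=66.100; wc +0.287/-0.080 → slack +0.337/-0.110; half-tol=0.183, Σhalf²=0.035272
  -C: nom -1.900 → Σnom=64.200; wc +0.260/-0.363 → slack +0.597/-0.473; half-tol=0.311, Σhalf²=0.132304
  +D: nom +18.700 → Σnom=82.900; wc +0.140/-0.280 → slack +0.737/-0.753; half-tol=0.210, Σhalf²=0.176404
  -E: nom -36.720 → Σnom=46.180; wc +0.220/-0.410 → slack +0.957/-1.163; half-tol=0.315, Σhalf²=0.275629
  +F: nom +40.500 → Σnom=86.680; wc +0.260/-0.060 → slack +1.217/-1.223; half-tol=0.160, Σhalf²=0.301229
  +G: nom +5.040 → Σnom=91.720; wc +0.140/-0.410 → slack +1.357/-1.633; half-tol=0.275, Σhalf²=0.376854
  +H: nom +11.710 → Σnom=103.430; wc +0.453/-0.374 → slack +1.810/-2.007; half-tol=0.413, Σhalf²=0.547837
Nominal = 103.430. Worst-case = [103.430 - 2.007, 103.430 + 1.810] = [101.423, 105.240]. RSS = √0.547837 = 0.740.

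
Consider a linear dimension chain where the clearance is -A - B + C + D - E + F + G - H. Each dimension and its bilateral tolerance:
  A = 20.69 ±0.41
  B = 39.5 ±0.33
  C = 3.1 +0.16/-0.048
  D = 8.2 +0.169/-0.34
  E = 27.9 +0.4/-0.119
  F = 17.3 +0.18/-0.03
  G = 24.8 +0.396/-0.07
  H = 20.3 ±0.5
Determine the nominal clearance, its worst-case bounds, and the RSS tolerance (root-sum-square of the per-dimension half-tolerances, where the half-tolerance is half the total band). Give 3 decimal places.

nominal=-54.990 wc=[-57.118,-52.726] rss=0.857

Stack each dimension's contribution:
  -A: nom -20.690 → Σnom=-20.690; wc +0.410/-0.410 → slack +0.410/-0.410; half-tol=0.410, Σhalf²=0.168100
  -B: nom -39.500 → Σnom=-60.190; wc +0.330/-0.330 → slack +0.740/-0.740; half-tol=0.330, Σhalf²=0.277000
  +C: nom +3.100 → Σnom=-57.090; wc +0.160/-0.048 → slack +0.900/-0.788; half-tol=0.104, Σhalf²=0.287816
  +D: nom +8.200 → Σnom=-48.890; wc +0.169/-0.340 → slack +1.069/-1.128; half-tol=0.255, Σhalf²=0.352586
  -E: nom -27.900 → Σnom=-76.790; wc +0.119/-0.400 → slack +1.188/-1.528; half-tol=0.260, Σhalf²=0.419926
  +F: nom +17.300 → Σnom=-59.490; wc +0.180/-0.030 → slack +1.368/-1.558; half-tol=0.105, Σhalf²=0.430951
  +G: nom +24.800 → Σnom=-34.690; wc +0.396/-0.070 → slack +1.764/-1.628; half-tol=0.233, Σhalf²=0.485240
  -H: nom -20.300 → Σnom=-54.990; wc +0.500/-0.500 → slack +2.264/-2.128; half-tol=0.500, Σhalf²=0.735240
Nominal = -54.990. Worst-case = [-54.990 - 2.128, -54.990 + 2.264] = [-57.118, -52.726]. RSS = √0.735240 = 0.857.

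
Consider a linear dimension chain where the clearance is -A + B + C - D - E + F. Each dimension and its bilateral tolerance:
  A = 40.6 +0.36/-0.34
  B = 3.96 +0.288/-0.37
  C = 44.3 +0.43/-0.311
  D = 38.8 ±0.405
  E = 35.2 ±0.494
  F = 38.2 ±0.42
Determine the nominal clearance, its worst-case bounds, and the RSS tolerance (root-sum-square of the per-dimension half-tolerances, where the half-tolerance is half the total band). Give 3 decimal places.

Stack each dimension's contribution:
  -A: nom -40.600 → Σnom=-40.600; wc +0.340/-0.360 → slack +0.340/-0.360; half-tol=0.350, Σhalf²=0.122500
  +B: nom +3.960 → Σnom=-36.640; wc +0.288/-0.370 → slack +0.628/-0.730; half-tol=0.329, Σhalf²=0.230741
  +C: nom +44.300 → Σnom=7.660; wc +0.430/-0.311 → slack +1.058/-1.041; half-tol=0.370, Σhalf²=0.368011
  -D: nom -38.800 → Σnom=-31.140; wc +0.405/-0.405 → slack +1.463/-1.446; half-tol=0.405, Σhalf²=0.532036
  -E: nom -35.200 → Σnom=-66.340; wc +0.494/-0.494 → slack +1.957/-1.940; half-tol=0.494, Σhalf²=0.776072
  +F: nom +38.200 → Σnom=-28.140; wc +0.420/-0.420 → slack +2.377/-2.360; half-tol=0.420, Σhalf²=0.952472
Nominal = -28.140. Worst-case = [-28.140 - 2.360, -28.140 + 2.377] = [-30.500, -25.763]. RSS = √0.952472 = 0.976.

nominal=-28.140 wc=[-30.500,-25.763] rss=0.976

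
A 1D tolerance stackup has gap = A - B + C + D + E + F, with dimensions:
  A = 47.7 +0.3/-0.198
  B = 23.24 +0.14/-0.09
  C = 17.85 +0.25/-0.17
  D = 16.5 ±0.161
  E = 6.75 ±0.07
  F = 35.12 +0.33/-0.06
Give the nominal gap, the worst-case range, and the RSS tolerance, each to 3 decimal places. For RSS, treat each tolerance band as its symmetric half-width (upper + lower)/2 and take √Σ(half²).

Stack each dimension's contribution:
  +A: nom +47.700 → Σnom=47.700; wc +0.300/-0.198 → slack +0.300/-0.198; half-tol=0.249, Σhalf²=0.062001
  -B: nom -23.240 → Σnom=24.460; wc +0.090/-0.140 → slack +0.390/-0.338; half-tol=0.115, Σhalf²=0.075226
  +C: nom +17.850 → Σnom=42.310; wc +0.250/-0.170 → slack +0.640/-0.508; half-tol=0.210, Σhalf²=0.119326
  +D: nom +16.500 → Σnom=58.810; wc +0.161/-0.161 → slack +0.801/-0.669; half-tol=0.161, Σhalf²=0.145247
  +E: nom +6.750 → Σnom=65.560; wc +0.070/-0.070 → slack +0.871/-0.739; half-tol=0.070, Σhalf²=0.150147
  +F: nom +35.120 → Σnom=100.680; wc +0.330/-0.060 → slack +1.201/-0.799; half-tol=0.195, Σhalf²=0.188172
Nominal = 100.680. Worst-case = [100.680 - 0.799, 100.680 + 1.201] = [99.881, 101.881]. RSS = √0.188172 = 0.434.

nominal=100.680 wc=[99.881,101.881] rss=0.434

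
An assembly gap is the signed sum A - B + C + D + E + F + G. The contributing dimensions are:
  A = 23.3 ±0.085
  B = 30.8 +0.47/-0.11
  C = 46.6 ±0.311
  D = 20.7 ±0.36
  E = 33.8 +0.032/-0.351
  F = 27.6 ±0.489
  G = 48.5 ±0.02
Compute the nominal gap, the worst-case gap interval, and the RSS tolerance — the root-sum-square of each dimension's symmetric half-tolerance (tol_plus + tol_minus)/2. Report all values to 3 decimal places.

Stack each dimension's contribution:
  +A: nom +23.300 → Σnom=23.300; wc +0.085/-0.085 → slack +0.085/-0.085; half-tol=0.085, Σhalf²=0.007225
  -B: nom -30.800 → Σnom=-7.500; wc +0.110/-0.470 → slack +0.195/-0.555; half-tol=0.290, Σhalf²=0.091325
  +C: nom +46.600 → Σnom=39.100; wc +0.311/-0.311 → slack +0.506/-0.866; half-tol=0.311, Σhalf²=0.188046
  +D: nom +20.700 → Σnom=59.800; wc +0.360/-0.360 → slack +0.866/-1.226; half-tol=0.360, Σhalf²=0.317646
  +E: nom +33.800 → Σnom=93.600; wc +0.032/-0.351 → slack +0.898/-1.577; half-tol=0.192, Σhalf²=0.354318
  +F: nom +27.600 → Σnom=121.200; wc +0.489/-0.489 → slack +1.387/-2.066; half-tol=0.489, Σhalf²=0.593439
  +G: nom +48.500 → Σnom=169.700; wc +0.020/-0.020 → slack +1.407/-2.086; half-tol=0.020, Σhalf²=0.593839
Nominal = 169.700. Worst-case = [169.700 - 2.086, 169.700 + 1.407] = [167.614, 171.107]. RSS = √0.593839 = 0.771.

nominal=169.700 wc=[167.614,171.107] rss=0.771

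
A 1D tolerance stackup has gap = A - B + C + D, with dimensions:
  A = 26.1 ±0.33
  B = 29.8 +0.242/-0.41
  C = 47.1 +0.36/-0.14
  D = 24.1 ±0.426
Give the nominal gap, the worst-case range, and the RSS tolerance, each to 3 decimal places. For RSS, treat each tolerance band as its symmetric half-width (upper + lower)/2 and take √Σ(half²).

Stack each dimension's contribution:
  +A: nom +26.100 → Σnom=26.100; wc +0.330/-0.330 → slack +0.330/-0.330; half-tol=0.330, Σhalf²=0.108900
  -B: nom -29.800 → Σnom=-3.700; wc +0.410/-0.242 → slack +0.740/-0.572; half-tol=0.326, Σhalf²=0.215176
  +C: nom +47.100 → Σnom=43.400; wc +0.360/-0.140 → slack +1.100/-0.712; half-tol=0.250, Σhalf²=0.277676
  +D: nom +24.100 → Σnom=67.500; wc +0.426/-0.426 → slack +1.526/-1.138; half-tol=0.426, Σhalf²=0.459152
Nominal = 67.500. Worst-case = [67.500 - 1.138, 67.500 + 1.526] = [66.362, 69.026]. RSS = √0.459152 = 0.678.

nominal=67.500 wc=[66.362,69.026] rss=0.678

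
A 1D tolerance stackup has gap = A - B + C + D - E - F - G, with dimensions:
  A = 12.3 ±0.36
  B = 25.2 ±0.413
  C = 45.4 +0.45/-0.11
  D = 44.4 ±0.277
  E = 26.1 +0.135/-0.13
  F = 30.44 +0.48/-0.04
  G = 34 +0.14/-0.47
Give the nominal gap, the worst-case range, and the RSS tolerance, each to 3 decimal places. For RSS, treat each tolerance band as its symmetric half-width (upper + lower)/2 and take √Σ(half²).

nominal=-13.640 wc=[-15.555,-11.500] rss=0.796

Stack each dimension's contribution:
  +A: nom +12.300 → Σnom=12.300; wc +0.360/-0.360 → slack +0.360/-0.360; half-tol=0.360, Σhalf²=0.129600
  -B: nom -25.200 → Σnom=-12.900; wc +0.413/-0.413 → slack +0.773/-0.773; half-tol=0.413, Σhalf²=0.300169
  +C: nom +45.400 → Σnom=32.500; wc +0.450/-0.110 → slack +1.223/-0.883; half-tol=0.280, Σhalf²=0.378569
  +D: nom +44.400 → Σnom=76.900; wc +0.277/-0.277 → slack +1.500/-1.160; half-tol=0.277, Σhalf²=0.455298
  -E: nom -26.100 → Σnom=50.800; wc +0.130/-0.135 → slack +1.630/-1.295; half-tol=0.133, Σhalf²=0.472854
  -F: nom -30.440 → Σnom=20.360; wc +0.040/-0.480 → slack +1.670/-1.775; half-tol=0.260, Σhalf²=0.540454
  -G: nom -34.000 → Σnom=-13.640; wc +0.470/-0.140 → slack +2.140/-1.915; half-tol=0.305, Σhalf²=0.633479
Nominal = -13.640. Worst-case = [-13.640 - 1.915, -13.640 + 2.140] = [-15.555, -11.500]. RSS = √0.633479 = 0.796.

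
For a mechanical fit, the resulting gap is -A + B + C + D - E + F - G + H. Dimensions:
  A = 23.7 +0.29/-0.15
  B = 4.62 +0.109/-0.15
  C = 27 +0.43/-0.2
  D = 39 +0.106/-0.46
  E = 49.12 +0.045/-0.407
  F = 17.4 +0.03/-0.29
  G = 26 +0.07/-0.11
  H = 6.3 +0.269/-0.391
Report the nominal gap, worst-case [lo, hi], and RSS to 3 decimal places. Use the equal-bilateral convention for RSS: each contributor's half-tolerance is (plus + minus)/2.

Stack each dimension's contribution:
  -A: nom -23.700 → Σnom=-23.700; wc +0.150/-0.290 → slack +0.150/-0.290; half-tol=0.220, Σhalf²=0.048400
  +B: nom +4.620 → Σnom=-19.080; wc +0.109/-0.150 → slack +0.259/-0.440; half-tol=0.130, Σhalf²=0.065170
  +C: nom +27.000 → Σnom=7.920; wc +0.430/-0.200 → slack +0.689/-0.640; half-tol=0.315, Σhalf²=0.164395
  +D: nom +39.000 → Σnom=46.920; wc +0.106/-0.460 → slack +0.795/-1.100; half-tol=0.283, Σhalf²=0.244484
  -E: nom -49.120 → Σnom=-2.200; wc +0.407/-0.045 → slack +1.202/-1.145; half-tol=0.226, Σhalf²=0.295560
  +F: nom +17.400 → Σnom=15.200; wc +0.030/-0.290 → slack +1.232/-1.435; half-tol=0.160, Σhalf²=0.321160
  -G: nom -26.000 → Σnom=-10.800; wc +0.110/-0.070 → slack +1.342/-1.505; half-tol=0.090, Σhalf²=0.329260
  +H: nom +6.300 → Σnom=-4.500; wc +0.269/-0.391 → slack +1.611/-1.896; half-tol=0.330, Σhalf²=0.438160
Nominal = -4.500. Worst-case = [-4.500 - 1.896, -4.500 + 1.611] = [-6.396, -2.889]. RSS = √0.438160 = 0.662.

nominal=-4.500 wc=[-6.396,-2.889] rss=0.662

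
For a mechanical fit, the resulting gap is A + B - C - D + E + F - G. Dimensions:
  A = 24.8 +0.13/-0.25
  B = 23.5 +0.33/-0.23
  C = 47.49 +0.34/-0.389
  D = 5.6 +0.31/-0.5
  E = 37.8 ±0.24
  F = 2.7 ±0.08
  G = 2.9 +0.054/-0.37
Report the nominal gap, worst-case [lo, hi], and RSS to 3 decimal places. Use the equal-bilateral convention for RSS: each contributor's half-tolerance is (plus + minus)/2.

nominal=32.810 wc=[31.306,34.849] rss=0.721

Stack each dimension's contribution:
  +A: nom +24.800 → Σnom=24.800; wc +0.130/-0.250 → slack +0.130/-0.250; half-tol=0.190, Σhalf²=0.036100
  +B: nom +23.500 → Σnom=48.300; wc +0.330/-0.230 → slack +0.460/-0.480; half-tol=0.280, Σhalf²=0.114500
  -C: nom -47.490 → Σnom=0.810; wc +0.389/-0.340 → slack +0.849/-0.820; half-tol=0.365, Σhalf²=0.247360
  -D: nom -5.600 → Σnom=-4.790; wc +0.500/-0.310 → slack +1.349/-1.130; half-tol=0.405, Σhalf²=0.411385
  +E: nom +37.800 → Σnom=33.010; wc +0.240/-0.240 → slack +1.589/-1.370; half-tol=0.240, Σhalf²=0.468985
  +F: nom +2.700 → Σnom=35.710; wc +0.080/-0.080 → slack +1.669/-1.450; half-tol=0.080, Σhalf²=0.475385
  -G: nom -2.900 → Σnom=32.810; wc +0.370/-0.054 → slack +2.039/-1.504; half-tol=0.212, Σhalf²=0.520329
Nominal = 32.810. Worst-case = [32.810 - 1.504, 32.810 + 2.039] = [31.306, 34.849]. RSS = √0.520329 = 0.721.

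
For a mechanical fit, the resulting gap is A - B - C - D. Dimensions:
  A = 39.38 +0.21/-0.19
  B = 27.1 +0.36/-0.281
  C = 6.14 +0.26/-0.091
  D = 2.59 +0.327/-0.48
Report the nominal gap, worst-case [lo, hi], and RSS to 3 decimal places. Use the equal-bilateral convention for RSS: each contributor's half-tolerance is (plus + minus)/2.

Stack each dimension's contribution:
  +A: nom +39.380 → Σnom=39.380; wc +0.210/-0.190 → slack +0.210/-0.190; half-tol=0.200, Σhalf²=0.040000
  -B: nom -27.100 → Σnom=12.280; wc +0.281/-0.360 → slack +0.491/-0.550; half-tol=0.321, Σhalf²=0.142720
  -C: nom -6.140 → Σnom=6.140; wc +0.091/-0.260 → slack +0.582/-0.810; half-tol=0.175, Σhalf²=0.173520
  -D: nom -2.590 → Σnom=3.550; wc +0.480/-0.327 → slack +1.062/-1.137; half-tol=0.403, Σhalf²=0.336333
Nominal = 3.550. Worst-case = [3.550 - 1.137, 3.550 + 1.062] = [2.413, 4.612]. RSS = √0.336333 = 0.580.

nominal=3.550 wc=[2.413,4.612] rss=0.580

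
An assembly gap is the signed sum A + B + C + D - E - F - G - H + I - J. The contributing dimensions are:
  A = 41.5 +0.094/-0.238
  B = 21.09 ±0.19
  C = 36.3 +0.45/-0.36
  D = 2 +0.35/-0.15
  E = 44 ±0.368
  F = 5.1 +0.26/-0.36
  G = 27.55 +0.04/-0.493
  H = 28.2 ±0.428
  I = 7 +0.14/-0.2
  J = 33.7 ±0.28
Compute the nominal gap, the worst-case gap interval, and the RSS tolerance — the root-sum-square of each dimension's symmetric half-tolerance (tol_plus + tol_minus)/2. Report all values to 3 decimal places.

nominal=-30.660 wc=[-33.174,-27.507] rss=0.940

Stack each dimension's contribution:
  +A: nom +41.500 → Σnom=41.500; wc +0.094/-0.238 → slack +0.094/-0.238; half-tol=0.166, Σhalf²=0.027556
  +B: nom +21.090 → Σnom=62.590; wc +0.190/-0.190 → slack +0.284/-0.428; half-tol=0.190, Σhalf²=0.063656
  +C: nom +36.300 → Σnom=98.890; wc +0.450/-0.360 → slack +0.734/-0.788; half-tol=0.405, Σhalf²=0.227681
  +D: nom +2.000 → Σnom=100.890; wc +0.350/-0.150 → slack +1.084/-0.938; half-tol=0.250, Σhalf²=0.290181
  -E: nom -44.000 → Σnom=56.890; wc +0.368/-0.368 → slack +1.452/-1.306; half-tol=0.368, Σhalf²=0.425605
  -F: nom -5.100 → Σnom=51.790; wc +0.360/-0.260 → slack +1.812/-1.566; half-tol=0.310, Σhalf²=0.521705
  -G: nom -27.550 → Σnom=24.240; wc +0.493/-0.040 → slack +2.305/-1.606; half-tol=0.267, Σhalf²=0.592727
  -H: nom -28.200 → Σnom=-3.960; wc +0.428/-0.428 → slack +2.733/-2.034; half-tol=0.428, Σhalf²=0.775911
  +I: nom +7.000 → Σnom=3.040; wc +0.140/-0.200 → slack +2.873/-2.234; half-tol=0.170, Σhalf²=0.804811
  -J: nom -33.700 → Σnom=-30.660; wc +0.280/-0.280 → slack +3.153/-2.514; half-tol=0.280, Σhalf²=0.883211
Nominal = -30.660. Worst-case = [-30.660 - 2.514, -30.660 + 3.153] = [-33.174, -27.507]. RSS = √0.883211 = 0.940.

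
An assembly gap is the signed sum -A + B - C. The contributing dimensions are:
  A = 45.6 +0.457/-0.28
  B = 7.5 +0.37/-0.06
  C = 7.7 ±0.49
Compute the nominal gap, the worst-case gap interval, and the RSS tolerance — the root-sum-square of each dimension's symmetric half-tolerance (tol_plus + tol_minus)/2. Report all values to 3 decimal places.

nominal=-45.800 wc=[-46.807,-44.660] rss=0.650

Stack each dimension's contribution:
  -A: nom -45.600 → Σnom=-45.600; wc +0.280/-0.457 → slack +0.280/-0.457; half-tol=0.369, Σhalf²=0.135792
  +B: nom +7.500 → Σnom=-38.100; wc +0.370/-0.060 → slack +0.650/-0.517; half-tol=0.215, Σhalf²=0.182017
  -C: nom -7.700 → Σnom=-45.800; wc +0.490/-0.490 → slack +1.140/-1.007; half-tol=0.490, Σhalf²=0.422117
Nominal = -45.800. Worst-case = [-45.800 - 1.007, -45.800 + 1.140] = [-46.807, -44.660]. RSS = √0.422117 = 0.650.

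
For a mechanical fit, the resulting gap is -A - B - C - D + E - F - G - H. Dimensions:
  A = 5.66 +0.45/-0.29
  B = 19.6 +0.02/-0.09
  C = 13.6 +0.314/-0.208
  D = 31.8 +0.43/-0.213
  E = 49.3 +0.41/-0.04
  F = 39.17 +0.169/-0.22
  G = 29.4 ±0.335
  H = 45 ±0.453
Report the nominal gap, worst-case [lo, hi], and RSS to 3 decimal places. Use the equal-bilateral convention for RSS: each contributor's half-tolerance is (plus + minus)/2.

nominal=-134.930 wc=[-137.141,-132.711] rss=0.847

Stack each dimension's contribution:
  -A: nom -5.660 → Σnom=-5.660; wc +0.290/-0.450 → slack +0.290/-0.450; half-tol=0.370, Σhalf²=0.136900
  -B: nom -19.600 → Σnom=-25.260; wc +0.090/-0.020 → slack +0.380/-0.470; half-tol=0.055, Σhalf²=0.139925
  -C: nom -13.600 → Σnom=-38.860; wc +0.208/-0.314 → slack +0.588/-0.784; half-tol=0.261, Σhalf²=0.208046
  -D: nom -31.800 → Σnom=-70.660; wc +0.213/-0.430 → slack +0.801/-1.214; half-tol=0.322, Σhalf²=0.311408
  +E: nom +49.300 → Σnom=-21.360; wc +0.410/-0.040 → slack +1.211/-1.254; half-tol=0.225, Σhalf²=0.362033
  -F: nom -39.170 → Σnom=-60.530; wc +0.220/-0.169 → slack +1.431/-1.423; half-tol=0.195, Σhalf²=0.399863
  -G: nom -29.400 → Σnom=-89.930; wc +0.335/-0.335 → slack +1.766/-1.758; half-tol=0.335, Σhalf²=0.512088
  -H: nom -45.000 → Σnom=-134.930; wc +0.453/-0.453 → slack +2.219/-2.211; half-tol=0.453, Σhalf²=0.717297
Nominal = -134.930. Worst-case = [-134.930 - 2.211, -134.930 + 2.219] = [-137.141, -132.711]. RSS = √0.717297 = 0.847.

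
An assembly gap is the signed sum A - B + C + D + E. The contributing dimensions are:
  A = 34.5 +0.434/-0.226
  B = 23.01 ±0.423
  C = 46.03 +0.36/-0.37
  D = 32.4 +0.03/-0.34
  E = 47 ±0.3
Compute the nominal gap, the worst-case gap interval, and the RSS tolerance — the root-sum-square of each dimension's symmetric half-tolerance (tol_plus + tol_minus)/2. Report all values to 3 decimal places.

Stack each dimension's contribution:
  +A: nom +34.500 → Σnom=34.500; wc +0.434/-0.226 → slack +0.434/-0.226; half-tol=0.330, Σhalf²=0.108900
  -B: nom -23.010 → Σnom=11.490; wc +0.423/-0.423 → slack +0.857/-0.649; half-tol=0.423, Σhalf²=0.287829
  +C: nom +46.030 → Σnom=57.520; wc +0.360/-0.370 → slack +1.217/-1.019; half-tol=0.365, Σhalf²=0.421054
  +D: nom +32.400 → Σnom=89.920; wc +0.030/-0.340 → slack +1.247/-1.359; half-tol=0.185, Σhalf²=0.455279
  +E: nom +47.000 → Σnom=136.920; wc +0.300/-0.300 → slack +1.547/-1.659; half-tol=0.300, Σhalf²=0.545279
Nominal = 136.920. Worst-case = [136.920 - 1.659, 136.920 + 1.547] = [135.261, 138.467]. RSS = √0.545279 = 0.738.

nominal=136.920 wc=[135.261,138.467] rss=0.738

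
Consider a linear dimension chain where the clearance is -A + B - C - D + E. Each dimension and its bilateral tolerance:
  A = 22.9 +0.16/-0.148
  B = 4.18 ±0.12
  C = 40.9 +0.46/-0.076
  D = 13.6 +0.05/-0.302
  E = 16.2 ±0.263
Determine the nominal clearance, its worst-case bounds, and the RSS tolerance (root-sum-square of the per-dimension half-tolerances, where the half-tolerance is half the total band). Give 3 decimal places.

Stack each dimension's contribution:
  -A: nom -22.900 → Σnom=-22.900; wc +0.148/-0.160 → slack +0.148/-0.160; half-tol=0.154, Σhalf²=0.023716
  +B: nom +4.180 → Σnom=-18.720; wc +0.120/-0.120 → slack +0.268/-0.280; half-tol=0.120, Σhalf²=0.038116
  -C: nom -40.900 → Σnom=-59.620; wc +0.076/-0.460 → slack +0.344/-0.740; half-tol=0.268, Σhalf²=0.109940
  -D: nom -13.600 → Σnom=-73.220; wc +0.302/-0.050 → slack +0.646/-0.790; half-tol=0.176, Σhalf²=0.140916
  +E: nom +16.200 → Σnom=-57.020; wc +0.263/-0.263 → slack +0.909/-1.053; half-tol=0.263, Σhalf²=0.210085
Nominal = -57.020. Worst-case = [-57.020 - 1.053, -57.020 + 0.909] = [-58.073, -56.111]. RSS = √0.210085 = 0.458.

nominal=-57.020 wc=[-58.073,-56.111] rss=0.458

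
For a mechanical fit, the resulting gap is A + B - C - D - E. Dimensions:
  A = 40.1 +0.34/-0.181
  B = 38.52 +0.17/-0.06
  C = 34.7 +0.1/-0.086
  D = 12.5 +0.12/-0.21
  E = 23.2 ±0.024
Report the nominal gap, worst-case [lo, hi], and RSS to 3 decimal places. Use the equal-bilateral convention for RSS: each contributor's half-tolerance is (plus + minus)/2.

nominal=8.220 wc=[7.735,9.050] rss=0.343

Stack each dimension's contribution:
  +A: nom +40.100 → Σnom=40.100; wc +0.340/-0.181 → slack +0.340/-0.181; half-tol=0.261, Σhalf²=0.067860
  +B: nom +38.520 → Σnom=78.620; wc +0.170/-0.060 → slack +0.510/-0.241; half-tol=0.115, Σhalf²=0.081085
  -C: nom -34.700 → Σnom=43.920; wc +0.086/-0.100 → slack +0.596/-0.341; half-tol=0.093, Σhalf²=0.089734
  -D: nom -12.500 → Σnom=31.420; wc +0.210/-0.120 → slack +0.806/-0.461; half-tol=0.165, Σhalf²=0.116959
  -E: nom -23.200 → Σnom=8.220; wc +0.024/-0.024 → slack +0.830/-0.485; half-tol=0.024, Σhalf²=0.117535
Nominal = 8.220. Worst-case = [8.220 - 0.485, 8.220 + 0.830] = [7.735, 9.050]. RSS = √0.117535 = 0.343.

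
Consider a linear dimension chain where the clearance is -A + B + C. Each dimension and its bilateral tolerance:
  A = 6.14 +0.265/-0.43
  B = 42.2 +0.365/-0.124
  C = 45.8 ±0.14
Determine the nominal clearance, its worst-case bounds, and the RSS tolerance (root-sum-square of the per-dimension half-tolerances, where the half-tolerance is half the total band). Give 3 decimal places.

nominal=81.860 wc=[81.331,82.795] rss=0.447

Stack each dimension's contribution:
  -A: nom -6.140 → Σnom=-6.140; wc +0.430/-0.265 → slack +0.430/-0.265; half-tol=0.348, Σhalf²=0.120756
  +B: nom +42.200 → Σnom=36.060; wc +0.365/-0.124 → slack +0.795/-0.389; half-tol=0.244, Σhalf²=0.180537
  +C: nom +45.800 → Σnom=81.860; wc +0.140/-0.140 → slack +0.935/-0.529; half-tol=0.140, Σhalf²=0.200137
Nominal = 81.860. Worst-case = [81.860 - 0.529, 81.860 + 0.935] = [81.331, 82.795]. RSS = √0.200137 = 0.447.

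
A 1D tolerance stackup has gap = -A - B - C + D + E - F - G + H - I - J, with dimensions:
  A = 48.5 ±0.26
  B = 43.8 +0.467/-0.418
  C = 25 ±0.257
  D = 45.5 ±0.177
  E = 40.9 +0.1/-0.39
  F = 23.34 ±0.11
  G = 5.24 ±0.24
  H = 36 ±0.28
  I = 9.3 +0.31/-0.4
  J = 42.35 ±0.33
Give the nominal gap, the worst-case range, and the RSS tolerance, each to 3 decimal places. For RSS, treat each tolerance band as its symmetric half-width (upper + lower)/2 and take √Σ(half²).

Stack each dimension's contribution:
  -A: nom -48.500 → Σnom=-48.500; wc +0.260/-0.260 → slack +0.260/-0.260; half-tol=0.260, Σhalf²=0.067600
  -B: nom -43.800 → Σnom=-92.300; wc +0.418/-0.467 → slack +0.678/-0.727; half-tol=0.443, Σhalf²=0.263406
  -C: nom -25.000 → Σnom=-117.300; wc +0.257/-0.257 → slack +0.935/-0.984; half-tol=0.257, Σhalf²=0.329455
  +D: nom +45.500 → Σnom=-71.800; wc +0.177/-0.177 → slack +1.112/-1.161; half-tol=0.177, Σhalf²=0.360784
  +E: nom +40.900 → Σnom=-30.900; wc +0.100/-0.390 → slack +1.212/-1.551; half-tol=0.245, Σhalf²=0.420809
  -F: nom -23.340 → Σnom=-54.240; wc +0.110/-0.110 → slack +1.322/-1.661; half-tol=0.110, Σhalf²=0.432909
  -G: nom -5.240 → Σnom=-59.480; wc +0.240/-0.240 → slack +1.562/-1.901; half-tol=0.240, Σhalf²=0.490509
  +H: nom +36.000 → Σnom=-23.480; wc +0.280/-0.280 → slack +1.842/-2.181; half-tol=0.280, Σhalf²=0.568909
  -I: nom -9.300 → Σnom=-32.780; wc +0.400/-0.310 → slack +2.242/-2.491; half-tol=0.355, Σhalf²=0.694934
  -J: nom -42.350 → Σnom=-75.130; wc +0.330/-0.330 → slack +2.572/-2.821; half-tol=0.330, Σhalf²=0.803834
Nominal = -75.130. Worst-case = [-75.130 - 2.821, -75.130 + 2.572] = [-77.951, -72.558]. RSS = √0.803834 = 0.897.

nominal=-75.130 wc=[-77.951,-72.558] rss=0.897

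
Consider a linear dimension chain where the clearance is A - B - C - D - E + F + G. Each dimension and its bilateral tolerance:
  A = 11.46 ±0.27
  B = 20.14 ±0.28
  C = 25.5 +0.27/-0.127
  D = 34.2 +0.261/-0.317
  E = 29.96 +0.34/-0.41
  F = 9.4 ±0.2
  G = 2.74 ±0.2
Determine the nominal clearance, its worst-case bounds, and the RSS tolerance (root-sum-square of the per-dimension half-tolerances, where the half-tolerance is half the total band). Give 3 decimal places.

Stack each dimension's contribution:
  +A: nom +11.460 → Σnom=11.460; wc +0.270/-0.270 → slack +0.270/-0.270; half-tol=0.270, Σhalf²=0.072900
  -B: nom -20.140 → Σnom=-8.680; wc +0.280/-0.280 → slack +0.550/-0.550; half-tol=0.280, Σhalf²=0.151300
  -C: nom -25.500 → Σnom=-34.180; wc +0.127/-0.270 → slack +0.677/-0.820; half-tol=0.199, Σhalf²=0.190702
  -D: nom -34.200 → Σnom=-68.380; wc +0.317/-0.261 → slack +0.994/-1.081; half-tol=0.289, Σhalf²=0.274223
  -E: nom -29.960 → Σnom=-98.340; wc +0.410/-0.340 → slack +1.404/-1.421; half-tol=0.375, Σhalf²=0.414848
  +F: nom +9.400 → Σnom=-88.940; wc +0.200/-0.200 → slack +1.604/-1.621; half-tol=0.200, Σhalf²=0.454848
  +G: nom +2.740 → Σnom=-86.200; wc +0.200/-0.200 → slack +1.804/-1.821; half-tol=0.200, Σhalf²=0.494848
Nominal = -86.200. Worst-case = [-86.200 - 1.821, -86.200 + 1.804] = [-88.021, -84.396]. RSS = √0.494848 = 0.703.

nominal=-86.200 wc=[-88.021,-84.396] rss=0.703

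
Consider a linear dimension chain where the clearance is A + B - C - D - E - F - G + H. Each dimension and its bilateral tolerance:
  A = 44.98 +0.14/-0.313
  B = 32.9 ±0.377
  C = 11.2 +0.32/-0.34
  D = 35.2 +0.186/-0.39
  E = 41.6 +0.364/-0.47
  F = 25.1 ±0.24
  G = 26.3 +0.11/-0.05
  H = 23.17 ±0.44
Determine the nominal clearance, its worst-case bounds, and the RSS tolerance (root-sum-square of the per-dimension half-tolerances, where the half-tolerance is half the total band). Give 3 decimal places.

nominal=-38.350 wc=[-40.700,-35.903] rss=0.904

Stack each dimension's contribution:
  +A: nom +44.980 → Σnom=44.980; wc +0.140/-0.313 → slack +0.140/-0.313; half-tol=0.227, Σhalf²=0.051302
  +B: nom +32.900 → Σnom=77.880; wc +0.377/-0.377 → slack +0.517/-0.690; half-tol=0.377, Σhalf²=0.193431
  -C: nom -11.200 → Σnom=66.680; wc +0.340/-0.320 → slack +0.857/-1.010; half-tol=0.330, Σhalf²=0.302331
  -D: nom -35.200 → Σnom=31.480; wc +0.390/-0.186 → slack +1.247/-1.196; half-tol=0.288, Σhalf²=0.385275
  -E: nom -41.600 → Σnom=-10.120; wc +0.470/-0.364 → slack +1.717/-1.560; half-tol=0.417, Σhalf²=0.559164
  -F: nom -25.100 → Σnom=-35.220; wc +0.240/-0.240 → slack +1.957/-1.800; half-tol=0.240, Σhalf²=0.616764
  -G: nom -26.300 → Σnom=-61.520; wc +0.050/-0.110 → slack +2.007/-1.910; half-tol=0.080, Σhalf²=0.623164
  +H: nom +23.170 → Σnom=-38.350; wc +0.440/-0.440 → slack +2.447/-2.350; half-tol=0.440, Σhalf²=0.816764
Nominal = -38.350. Worst-case = [-38.350 - 2.350, -38.350 + 2.447] = [-40.700, -35.903]. RSS = √0.816764 = 0.904.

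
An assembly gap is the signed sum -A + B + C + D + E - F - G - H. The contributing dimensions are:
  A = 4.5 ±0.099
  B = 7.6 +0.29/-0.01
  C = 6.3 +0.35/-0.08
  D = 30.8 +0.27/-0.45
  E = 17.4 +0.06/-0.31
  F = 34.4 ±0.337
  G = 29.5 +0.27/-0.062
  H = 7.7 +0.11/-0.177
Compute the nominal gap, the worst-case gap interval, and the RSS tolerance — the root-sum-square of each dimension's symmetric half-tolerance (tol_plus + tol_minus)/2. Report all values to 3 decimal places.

Stack each dimension's contribution:
  -A: nom -4.500 → Σnom=-4.500; wc +0.099/-0.099 → slack +0.099/-0.099; half-tol=0.099, Σhalf²=0.009801
  +B: nom +7.600 → Σnom=3.100; wc +0.290/-0.010 → slack +0.389/-0.109; half-tol=0.150, Σhalf²=0.032301
  +C: nom +6.300 → Σnom=9.400; wc +0.350/-0.080 → slack +0.739/-0.189; half-tol=0.215, Σhalf²=0.078526
  +D: nom +30.800 → Σnom=40.200; wc +0.270/-0.450 → slack +1.009/-0.639; half-tol=0.360, Σhalf²=0.208126
  +E: nom +17.400 → Σnom=57.600; wc +0.060/-0.310 → slack +1.069/-0.949; half-tol=0.185, Σhalf²=0.242351
  -F: nom -34.400 → Σnom=23.200; wc +0.337/-0.337 → slack +1.406/-1.286; half-tol=0.337, Σhalf²=0.355920
  -G: nom -29.500 → Σnom=-6.300; wc +0.062/-0.270 → slack +1.468/-1.556; half-tol=0.166, Σhalf²=0.383476
  -H: nom -7.700 → Σnom=-14.000; wc +0.177/-0.110 → slack +1.645/-1.666; half-tol=0.143, Σhalf²=0.404068
Nominal = -14.000. Worst-case = [-14.000 - 1.666, -14.000 + 1.645] = [-15.666, -12.355]. RSS = √0.404068 = 0.636.

nominal=-14.000 wc=[-15.666,-12.355] rss=0.636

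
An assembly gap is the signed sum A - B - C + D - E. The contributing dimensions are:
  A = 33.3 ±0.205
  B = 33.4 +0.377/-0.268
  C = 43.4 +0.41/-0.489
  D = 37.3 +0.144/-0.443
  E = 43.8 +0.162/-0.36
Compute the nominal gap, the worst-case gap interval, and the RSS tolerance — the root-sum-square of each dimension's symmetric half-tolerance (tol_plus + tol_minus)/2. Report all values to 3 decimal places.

nominal=-50.000 wc=[-51.597,-48.534] rss=0.709

Stack each dimension's contribution:
  +A: nom +33.300 → Σnom=33.300; wc +0.205/-0.205 → slack +0.205/-0.205; half-tol=0.205, Σhalf²=0.042025
  -B: nom -33.400 → Σnom=-0.100; wc +0.268/-0.377 → slack +0.473/-0.582; half-tol=0.323, Σhalf²=0.146031
  -C: nom -43.400 → Σnom=-43.500; wc +0.489/-0.410 → slack +0.962/-0.992; half-tol=0.450, Σhalf²=0.348082
  +D: nom +37.300 → Σnom=-6.200; wc +0.144/-0.443 → slack +1.106/-1.435; half-tol=0.293, Σhalf²=0.434224
  -E: nom -43.800 → Σnom=-50.000; wc +0.360/-0.162 → slack +1.466/-1.597; half-tol=0.261, Σhalf²=0.502345
Nominal = -50.000. Worst-case = [-50.000 - 1.597, -50.000 + 1.466] = [-51.597, -48.534]. RSS = √0.502345 = 0.709.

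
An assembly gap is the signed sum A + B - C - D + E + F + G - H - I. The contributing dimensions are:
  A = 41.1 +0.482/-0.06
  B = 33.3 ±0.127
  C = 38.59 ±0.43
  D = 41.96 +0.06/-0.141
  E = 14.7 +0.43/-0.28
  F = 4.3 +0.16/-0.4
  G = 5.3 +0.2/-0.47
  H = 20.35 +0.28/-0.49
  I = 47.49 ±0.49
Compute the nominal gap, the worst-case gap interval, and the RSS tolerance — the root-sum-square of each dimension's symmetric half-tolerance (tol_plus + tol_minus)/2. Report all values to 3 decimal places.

nominal=-49.690 wc=[-52.287,-46.740] rss=0.995

Stack each dimension's contribution:
  +A: nom +41.100 → Σnom=41.100; wc +0.482/-0.060 → slack +0.482/-0.060; half-tol=0.271, Σhalf²=0.073441
  +B: nom +33.300 → Σnom=74.400; wc +0.127/-0.127 → slack +0.609/-0.187; half-tol=0.127, Σhalf²=0.089570
  -C: nom -38.590 → Σnom=35.810; wc +0.430/-0.430 → slack +1.039/-0.617; half-tol=0.430, Σhalf²=0.274470
  -D: nom -41.960 → Σnom=-6.150; wc +0.141/-0.060 → slack +1.180/-0.677; half-tol=0.100, Σhalf²=0.284570
  +E: nom +14.700 → Σnom=8.550; wc +0.430/-0.280 → slack +1.610/-0.957; half-tol=0.355, Σhalf²=0.410595
  +F: nom +4.300 → Σnom=12.850; wc +0.160/-0.400 → slack +1.770/-1.357; half-tol=0.280, Σhalf²=0.488995
  +G: nom +5.300 → Σnom=18.150; wc +0.200/-0.470 → slack +1.970/-1.827; half-tol=0.335, Σhalf²=0.601220
  -H: nom -20.350 → Σnom=-2.200; wc +0.490/-0.280 → slack +2.460/-2.107; half-tol=0.385, Σhalf²=0.749445
  -I: nom -47.490 → Σnom=-49.690; wc +0.490/-0.490 → slack +2.950/-2.597; half-tol=0.490, Σhalf²=0.989545
Nominal = -49.690. Worst-case = [-49.690 - 2.597, -49.690 + 2.950] = [-52.287, -46.740]. RSS = √0.989545 = 0.995.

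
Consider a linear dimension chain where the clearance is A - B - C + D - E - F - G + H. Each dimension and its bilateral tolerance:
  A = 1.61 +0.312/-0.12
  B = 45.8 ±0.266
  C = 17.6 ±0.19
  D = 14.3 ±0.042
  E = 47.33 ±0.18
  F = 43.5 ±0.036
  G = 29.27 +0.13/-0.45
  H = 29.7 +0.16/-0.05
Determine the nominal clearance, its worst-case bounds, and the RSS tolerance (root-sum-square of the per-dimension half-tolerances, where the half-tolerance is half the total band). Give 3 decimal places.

Stack each dimension's contribution:
  +A: nom +1.610 → Σnom=1.610; wc +0.312/-0.120 → slack +0.312/-0.120; half-tol=0.216, Σhalf²=0.046656
  -B: nom -45.800 → Σnom=-44.190; wc +0.266/-0.266 → slack +0.578/-0.386; half-tol=0.266, Σhalf²=0.117412
  -C: nom -17.600 → Σnom=-61.790; wc +0.190/-0.190 → slack +0.768/-0.576; half-tol=0.190, Σhalf²=0.153512
  +D: nom +14.300 → Σnom=-47.490; wc +0.042/-0.042 → slack +0.810/-0.618; half-tol=0.042, Σhalf²=0.155276
  -E: nom -47.330 → Σnom=-94.820; wc +0.180/-0.180 → slack +0.990/-0.798; half-tol=0.180, Σhalf²=0.187676
  -F: nom -43.500 → Σnom=-138.320; wc +0.036/-0.036 → slack +1.026/-0.834; half-tol=0.036, Σhalf²=0.188972
  -G: nom -29.270 → Σnom=-167.590; wc +0.450/-0.130 → slack +1.476/-0.964; half-tol=0.290, Σhalf²=0.273072
  +H: nom +29.700 → Σnom=-137.890; wc +0.160/-0.050 → slack +1.636/-1.014; half-tol=0.105, Σhalf²=0.284097
Nominal = -137.890. Worst-case = [-137.890 - 1.014, -137.890 + 1.636] = [-138.904, -136.254]. RSS = √0.284097 = 0.533.

nominal=-137.890 wc=[-138.904,-136.254] rss=0.533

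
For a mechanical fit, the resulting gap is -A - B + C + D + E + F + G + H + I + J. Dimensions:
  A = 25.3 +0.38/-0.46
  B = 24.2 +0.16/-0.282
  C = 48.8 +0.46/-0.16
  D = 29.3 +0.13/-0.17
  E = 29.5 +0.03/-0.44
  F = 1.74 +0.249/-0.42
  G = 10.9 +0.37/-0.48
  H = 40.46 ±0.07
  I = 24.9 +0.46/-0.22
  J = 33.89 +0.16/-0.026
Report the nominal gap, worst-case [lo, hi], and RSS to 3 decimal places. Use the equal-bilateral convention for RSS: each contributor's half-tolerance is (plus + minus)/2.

Stack each dimension's contribution:
  -A: nom -25.300 → Σnom=-25.300; wc +0.460/-0.380 → slack +0.460/-0.380; half-tol=0.420, Σhalf²=0.176400
  -B: nom -24.200 → Σnom=-49.500; wc +0.282/-0.160 → slack +0.742/-0.540; half-tol=0.221, Σhalf²=0.225241
  +C: nom +48.800 → Σnom=-0.700; wc +0.460/-0.160 → slack +1.202/-0.700; half-tol=0.310, Σhalf²=0.321341
  +D: nom +29.300 → Σnom=28.600; wc +0.130/-0.170 → slack +1.332/-0.870; half-tol=0.150, Σhalf²=0.343841
  +E: nom +29.500 → Σnom=58.100; wc +0.030/-0.440 → slack +1.362/-1.310; half-tol=0.235, Σhalf²=0.399066
  +F: nom +1.740 → Σnom=59.840; wc +0.249/-0.420 → slack +1.611/-1.730; half-tol=0.335, Σhalf²=0.510956
  +G: nom +10.900 → Σnom=70.740; wc +0.370/-0.480 → slack +1.981/-2.210; half-tol=0.425, Σhalf²=0.691581
  +H: nom +40.460 → Σnom=111.200; wc +0.070/-0.070 → slack +2.051/-2.280; half-tol=0.070, Σhalf²=0.696481
  +I: nom +24.900 → Σnom=136.100; wc +0.460/-0.220 → slack +2.511/-2.500; half-tol=0.340, Σhalf²=0.812081
  +J: nom +33.890 → Σnom=169.990; wc +0.160/-0.026 → slack +2.671/-2.526; half-tol=0.093, Σhalf²=0.820730
Nominal = 169.990. Worst-case = [169.990 - 2.526, 169.990 + 2.671] = [167.464, 172.661]. RSS = √0.820730 = 0.906.

nominal=169.990 wc=[167.464,172.661] rss=0.906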